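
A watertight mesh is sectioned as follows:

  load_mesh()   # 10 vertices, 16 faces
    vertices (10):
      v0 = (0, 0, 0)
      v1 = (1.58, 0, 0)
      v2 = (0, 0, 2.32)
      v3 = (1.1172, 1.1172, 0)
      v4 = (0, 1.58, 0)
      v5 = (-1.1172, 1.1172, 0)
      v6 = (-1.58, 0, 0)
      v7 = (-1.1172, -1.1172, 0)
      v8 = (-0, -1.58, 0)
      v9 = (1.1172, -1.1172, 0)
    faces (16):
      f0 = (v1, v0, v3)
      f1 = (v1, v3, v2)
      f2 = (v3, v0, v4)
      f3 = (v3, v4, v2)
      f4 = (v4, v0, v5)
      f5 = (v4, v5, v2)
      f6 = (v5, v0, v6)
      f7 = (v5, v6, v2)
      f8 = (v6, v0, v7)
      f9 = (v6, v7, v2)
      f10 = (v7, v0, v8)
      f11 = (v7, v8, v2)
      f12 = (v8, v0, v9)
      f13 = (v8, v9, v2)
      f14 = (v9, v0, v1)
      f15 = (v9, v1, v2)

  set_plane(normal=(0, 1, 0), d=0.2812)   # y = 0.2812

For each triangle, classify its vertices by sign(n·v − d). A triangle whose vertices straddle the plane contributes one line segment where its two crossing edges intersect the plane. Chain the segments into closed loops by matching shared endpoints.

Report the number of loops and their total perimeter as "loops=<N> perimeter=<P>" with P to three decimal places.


Straddling triangles (8 of 16):
  (v1,v0,v3) [--+] → (0.2812, 0.2812, 0)–(1.46351, 0.2812, 0)  len=1.1823
  (v1,v3,v2) [-+-] → (1.46351, 0.2812, 0)–(0.2812, 0.2812, 1.73605)  len=2.1004
  (v3,v0,v4) [+-+] → (0.2812, 0.2812, 0)–(0, 0.2812, 0)  len=0.2812
  (v3,v4,v2) [++-] → (0, 0.2812, 1.9071)–(0.2812, 0.2812, 1.73605)  len=0.3291
  (v4,v0,v5) [+-+] → (0, 0.2812, 0)–(-0.2812, 0.2812, 0)  len=0.2812
  (v4,v5,v2) [++-] → (-0.2812, 0.2812, 1.73605)–(0, 0.2812, 1.9071)  len=0.3291
  (v5,v0,v6) [+--] → (-0.2812, 0.2812, 0)–(-1.46351, 0.2812, 0)  len=1.1823
  (v5,v6,v2) [+--] → (-1.46351, 0.2812, 0)–(-0.2812, 0.2812, 1.73605)  len=2.1004

Chained into 1 loop(s):
  loop 1: 8 segments, perimeter = 7.7861
Total perimeter = 7.786

loops=1 perimeter=7.786


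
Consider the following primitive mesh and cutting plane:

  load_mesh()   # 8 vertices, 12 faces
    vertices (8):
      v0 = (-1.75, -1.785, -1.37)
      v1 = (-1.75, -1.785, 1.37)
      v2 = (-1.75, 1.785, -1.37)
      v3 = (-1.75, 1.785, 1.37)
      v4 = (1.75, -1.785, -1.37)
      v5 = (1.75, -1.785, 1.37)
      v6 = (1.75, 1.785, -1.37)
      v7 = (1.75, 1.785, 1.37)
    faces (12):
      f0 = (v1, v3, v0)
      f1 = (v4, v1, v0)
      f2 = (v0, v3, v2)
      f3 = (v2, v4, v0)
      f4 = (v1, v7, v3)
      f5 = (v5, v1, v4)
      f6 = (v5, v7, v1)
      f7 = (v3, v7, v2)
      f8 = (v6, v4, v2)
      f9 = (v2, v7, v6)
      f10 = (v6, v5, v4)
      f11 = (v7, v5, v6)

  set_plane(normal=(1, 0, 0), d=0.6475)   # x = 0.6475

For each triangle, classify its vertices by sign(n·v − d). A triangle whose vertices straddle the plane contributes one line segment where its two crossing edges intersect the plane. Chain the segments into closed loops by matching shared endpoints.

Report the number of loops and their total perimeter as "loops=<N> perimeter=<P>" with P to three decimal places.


Straddling triangles (8 of 12):
  (v4,v1,v0) [+--] → (0.6475, -1.785, -0.5069)–(0.6475, -1.785, -1.37)  len=0.8631
  (v2,v4,v0) [-+-] → (0.6475, -0.66045, -1.37)–(0.6475, -1.785, -1.37)  len=1.1246
  (v1,v7,v3) [-+-] → (0.6475, 0.66045, 1.37)–(0.6475, 1.785, 1.37)  len=1.1246
  (v5,v1,v4) [+-+] → (0.6475, -1.785, 1.37)–(0.6475, -1.785, -0.5069)  len=1.8769
  (v5,v7,v1) [++-] → (0.6475, 0.66045, 1.37)–(0.6475, -1.785, 1.37)  len=2.4455
  (v3,v7,v2) [-+-] → (0.6475, 1.785, 1.37)–(0.6475, 1.785, 0.5069)  len=0.8631
  (v6,v4,v2) [++-] → (0.6475, -0.66045, -1.37)–(0.6475, 1.785, -1.37)  len=2.4455
  (v2,v7,v6) [-++] → (0.6475, 1.785, 0.5069)–(0.6475, 1.785, -1.37)  len=1.8769

Chained into 1 loop(s):
  loop 1: 8 segments, perimeter = 12.6200
Total perimeter = 12.620

loops=1 perimeter=12.620


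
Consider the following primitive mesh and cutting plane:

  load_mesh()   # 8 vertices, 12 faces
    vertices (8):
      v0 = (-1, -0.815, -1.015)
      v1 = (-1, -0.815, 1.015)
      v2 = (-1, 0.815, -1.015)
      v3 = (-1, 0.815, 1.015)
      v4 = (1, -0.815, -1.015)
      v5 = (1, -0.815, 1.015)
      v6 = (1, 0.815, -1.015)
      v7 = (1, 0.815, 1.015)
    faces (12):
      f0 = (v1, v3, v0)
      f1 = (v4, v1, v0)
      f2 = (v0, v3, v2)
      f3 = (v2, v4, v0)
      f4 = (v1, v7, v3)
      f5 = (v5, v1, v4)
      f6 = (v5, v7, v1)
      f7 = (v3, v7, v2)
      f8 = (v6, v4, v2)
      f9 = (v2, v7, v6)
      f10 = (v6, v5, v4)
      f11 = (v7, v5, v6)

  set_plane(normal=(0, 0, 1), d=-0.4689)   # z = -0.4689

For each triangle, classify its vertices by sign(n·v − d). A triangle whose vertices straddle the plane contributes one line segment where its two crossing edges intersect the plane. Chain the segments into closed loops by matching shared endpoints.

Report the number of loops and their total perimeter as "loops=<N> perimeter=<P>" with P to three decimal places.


loops=1 perimeter=7.260

Straddling triangles (8 of 12):
  (v1,v3,v0) [++-] → (-1, -0.376506, -0.4689)–(-1, -0.815, -0.4689)  len=0.4385
  (v4,v1,v0) [-+-] → (0.46197, -0.815, -0.4689)–(-1, -0.815, -0.4689)  len=1.4620
  (v0,v3,v2) [-+-] → (-1, -0.376506, -0.4689)–(-1, 0.815, -0.4689)  len=1.1915
  (v5,v1,v4) [++-] → (0.46197, -0.815, -0.4689)–(1, -0.815, -0.4689)  len=0.5380
  (v3,v7,v2) [++-] → (-0.46197, 0.815, -0.4689)–(-1, 0.815, -0.4689)  len=0.5380
  (v2,v7,v6) [-+-] → (-0.46197, 0.815, -0.4689)–(1, 0.815, -0.4689)  len=1.4620
  (v6,v5,v4) [-+-] → (1, 0.376506, -0.4689)–(1, -0.815, -0.4689)  len=1.1915
  (v7,v5,v6) [++-] → (1, 0.376506, -0.4689)–(1, 0.815, -0.4689)  len=0.4385

Chained into 1 loop(s):
  loop 1: 8 segments, perimeter = 7.2600
Total perimeter = 7.260


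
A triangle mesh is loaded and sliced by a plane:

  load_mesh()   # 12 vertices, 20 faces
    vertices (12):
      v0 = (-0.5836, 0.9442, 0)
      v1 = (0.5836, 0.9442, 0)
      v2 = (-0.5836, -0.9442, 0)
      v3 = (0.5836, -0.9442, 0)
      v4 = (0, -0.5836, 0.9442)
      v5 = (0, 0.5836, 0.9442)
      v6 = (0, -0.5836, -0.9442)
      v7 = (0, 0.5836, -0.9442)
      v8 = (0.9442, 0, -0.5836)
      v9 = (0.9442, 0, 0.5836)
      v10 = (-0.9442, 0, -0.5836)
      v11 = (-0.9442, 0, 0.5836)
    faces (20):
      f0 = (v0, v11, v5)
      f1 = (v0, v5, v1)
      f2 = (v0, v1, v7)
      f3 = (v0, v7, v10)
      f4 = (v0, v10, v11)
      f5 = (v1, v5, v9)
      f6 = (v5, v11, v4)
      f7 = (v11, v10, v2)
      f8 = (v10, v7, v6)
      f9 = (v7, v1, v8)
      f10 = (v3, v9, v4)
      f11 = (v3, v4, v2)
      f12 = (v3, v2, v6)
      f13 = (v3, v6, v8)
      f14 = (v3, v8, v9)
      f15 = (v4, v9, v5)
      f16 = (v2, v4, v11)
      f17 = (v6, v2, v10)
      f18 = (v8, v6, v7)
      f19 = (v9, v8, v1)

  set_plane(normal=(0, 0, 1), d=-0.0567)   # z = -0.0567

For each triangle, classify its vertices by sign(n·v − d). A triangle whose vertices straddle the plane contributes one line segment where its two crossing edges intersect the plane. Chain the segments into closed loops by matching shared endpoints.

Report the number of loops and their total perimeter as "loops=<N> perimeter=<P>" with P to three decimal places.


Straddling triangles (10 of 20):
  (v0,v1,v7) [++-] → (0.548554, 0.922546, -0.0567)–(-0.548554, 0.922546, -0.0567)  len=1.0971
  (v0,v7,v10) [+--] → (-0.548554, 0.922546, -0.0567)–(-0.618634, 0.852466, -0.0567)  len=0.0991
  (v0,v10,v11) [+-+] → (-0.618634, 0.852466, -0.0567)–(-0.9442, 0, -0.0567)  len=0.9125
  (v11,v10,v2) [+-+] → (-0.9442, 0, -0.0567)–(-0.618634, -0.852466, -0.0567)  len=0.9125
  (v7,v1,v8) [-+-] → (0.548554, 0.922546, -0.0567)–(0.618634, 0.852466, -0.0567)  len=0.0991
  (v3,v2,v6) [++-] → (-0.548554, -0.922546, -0.0567)–(0.548554, -0.922546, -0.0567)  len=1.0971
  (v3,v6,v8) [+--] → (0.548554, -0.922546, -0.0567)–(0.618634, -0.852466, -0.0567)  len=0.0991
  (v3,v8,v9) [+-+] → (0.618634, -0.852466, -0.0567)–(0.9442, 0, -0.0567)  len=0.9125
  (v6,v2,v10) [-+-] → (-0.548554, -0.922546, -0.0567)–(-0.618634, -0.852466, -0.0567)  len=0.0991
  (v9,v8,v1) [+-+] → (0.9442, 0, -0.0567)–(0.618634, 0.852466, -0.0567)  len=0.9125

Chained into 1 loop(s):
  loop 1: 10 segments, perimeter = 6.2407
Total perimeter = 6.241

loops=1 perimeter=6.241


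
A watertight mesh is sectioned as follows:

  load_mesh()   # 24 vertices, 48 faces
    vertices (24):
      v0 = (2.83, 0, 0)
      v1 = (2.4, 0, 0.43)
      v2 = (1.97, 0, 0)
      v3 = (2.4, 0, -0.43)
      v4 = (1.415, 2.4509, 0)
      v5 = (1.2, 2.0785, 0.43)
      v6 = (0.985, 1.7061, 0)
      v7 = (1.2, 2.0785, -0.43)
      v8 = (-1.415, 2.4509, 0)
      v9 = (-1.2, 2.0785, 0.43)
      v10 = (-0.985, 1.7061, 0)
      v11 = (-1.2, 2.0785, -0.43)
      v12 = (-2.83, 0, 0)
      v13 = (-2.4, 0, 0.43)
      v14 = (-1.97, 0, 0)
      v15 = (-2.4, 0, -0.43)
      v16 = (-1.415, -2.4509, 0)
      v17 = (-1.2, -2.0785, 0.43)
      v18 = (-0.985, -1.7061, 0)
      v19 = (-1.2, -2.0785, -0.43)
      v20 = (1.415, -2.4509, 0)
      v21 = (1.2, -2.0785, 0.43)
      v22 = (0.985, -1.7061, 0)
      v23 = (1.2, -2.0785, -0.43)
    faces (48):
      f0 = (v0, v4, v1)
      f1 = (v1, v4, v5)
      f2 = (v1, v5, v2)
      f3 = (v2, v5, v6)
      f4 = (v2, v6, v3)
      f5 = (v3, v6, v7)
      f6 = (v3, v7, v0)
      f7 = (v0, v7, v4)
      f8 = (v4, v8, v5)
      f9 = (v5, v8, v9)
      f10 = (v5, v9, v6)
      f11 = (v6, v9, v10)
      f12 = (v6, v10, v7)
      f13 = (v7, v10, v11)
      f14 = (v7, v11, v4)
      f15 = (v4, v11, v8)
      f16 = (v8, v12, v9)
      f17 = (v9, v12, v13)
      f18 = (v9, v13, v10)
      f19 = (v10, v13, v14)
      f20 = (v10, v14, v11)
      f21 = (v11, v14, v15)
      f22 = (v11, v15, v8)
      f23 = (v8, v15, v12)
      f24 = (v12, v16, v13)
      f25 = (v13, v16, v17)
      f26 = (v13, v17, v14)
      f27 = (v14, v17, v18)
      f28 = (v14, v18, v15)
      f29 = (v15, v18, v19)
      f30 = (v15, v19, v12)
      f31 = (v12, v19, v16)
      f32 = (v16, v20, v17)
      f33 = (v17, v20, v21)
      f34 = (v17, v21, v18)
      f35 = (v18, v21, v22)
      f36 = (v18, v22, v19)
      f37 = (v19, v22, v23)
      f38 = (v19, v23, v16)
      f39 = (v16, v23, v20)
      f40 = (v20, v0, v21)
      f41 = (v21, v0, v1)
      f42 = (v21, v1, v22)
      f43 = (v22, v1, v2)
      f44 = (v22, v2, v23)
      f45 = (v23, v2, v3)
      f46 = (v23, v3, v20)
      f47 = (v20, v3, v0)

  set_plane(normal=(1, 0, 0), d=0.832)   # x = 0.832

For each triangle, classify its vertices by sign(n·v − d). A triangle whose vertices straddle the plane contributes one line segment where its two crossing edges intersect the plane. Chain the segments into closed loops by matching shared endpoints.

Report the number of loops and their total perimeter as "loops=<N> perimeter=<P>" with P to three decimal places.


Straddling triangles (16 of 48):
  (v4,v8,v5) [+-+] → (0.832, 2.4509, 0)–(0.832, 2.13091, 0.369488)  len=0.4888
  (v5,v8,v9) [+--] → (0.832, 2.13091, 0.369488)–(0.832, 2.0785, 0.43)  len=0.0801
  (v5,v9,v6) [+-+] → (0.832, 2.0785, 0.43)–(0.832, 1.73218, 0.0301098)  len=0.5290
  (v6,v9,v10) [+--] → (0.832, 1.73218, 0.0301098)–(0.832, 1.7061, 0)  len=0.0398
  (v6,v10,v7) [+-+] → (0.832, 1.7061, 0)–(0.832, 2.01578, -0.357579)  len=0.4730
  (v7,v10,v11) [+--] → (0.832, 2.01578, -0.357579)–(0.832, 2.0785, -0.43)  len=0.0958
  (v7,v11,v4) [+-+] → (0.832, 2.0785, -0.43)–(0.832, 2.36788, -0.0958662)  len=0.4420
  (v4,v11,v8) [+--] → (0.832, 2.36788, -0.0958662)–(0.832, 2.4509, 0)  len=0.1268
  (v16,v20,v17) [-+-] → (0.832, -2.4509, 0)–(0.832, -2.36788, 0.0958662)  len=0.1268
  (v17,v20,v21) [-++] → (0.832, -2.36788, 0.0958662)–(0.832, -2.0785, 0.43)  len=0.4420
  (v17,v21,v18) [-+-] → (0.832, -2.0785, 0.43)–(0.832, -2.01578, 0.357579)  len=0.0958
  (v18,v21,v22) [-++] → (0.832, -2.01578, 0.357579)–(0.832, -1.7061, 0)  len=0.4730
  (v18,v22,v19) [-+-] → (0.832, -1.7061, 0)–(0.832, -1.73218, -0.0301098)  len=0.0398
  (v19,v22,v23) [-++] → (0.832, -1.73218, -0.0301098)–(0.832, -2.0785, -0.43)  len=0.5290
  (v19,v23,v16) [-+-] → (0.832, -2.0785, -0.43)–(0.832, -2.13091, -0.369488)  len=0.0801
  (v16,v23,v20) [-++] → (0.832, -2.13091, -0.369488)–(0.832, -2.4509, 0)  len=0.4888

Chained into 2 loop(s):
  loop 1: 8 segments, perimeter = 2.2754
  loop 2: 8 segments, perimeter = 2.2754
Total perimeter = 4.551

loops=2 perimeter=4.551


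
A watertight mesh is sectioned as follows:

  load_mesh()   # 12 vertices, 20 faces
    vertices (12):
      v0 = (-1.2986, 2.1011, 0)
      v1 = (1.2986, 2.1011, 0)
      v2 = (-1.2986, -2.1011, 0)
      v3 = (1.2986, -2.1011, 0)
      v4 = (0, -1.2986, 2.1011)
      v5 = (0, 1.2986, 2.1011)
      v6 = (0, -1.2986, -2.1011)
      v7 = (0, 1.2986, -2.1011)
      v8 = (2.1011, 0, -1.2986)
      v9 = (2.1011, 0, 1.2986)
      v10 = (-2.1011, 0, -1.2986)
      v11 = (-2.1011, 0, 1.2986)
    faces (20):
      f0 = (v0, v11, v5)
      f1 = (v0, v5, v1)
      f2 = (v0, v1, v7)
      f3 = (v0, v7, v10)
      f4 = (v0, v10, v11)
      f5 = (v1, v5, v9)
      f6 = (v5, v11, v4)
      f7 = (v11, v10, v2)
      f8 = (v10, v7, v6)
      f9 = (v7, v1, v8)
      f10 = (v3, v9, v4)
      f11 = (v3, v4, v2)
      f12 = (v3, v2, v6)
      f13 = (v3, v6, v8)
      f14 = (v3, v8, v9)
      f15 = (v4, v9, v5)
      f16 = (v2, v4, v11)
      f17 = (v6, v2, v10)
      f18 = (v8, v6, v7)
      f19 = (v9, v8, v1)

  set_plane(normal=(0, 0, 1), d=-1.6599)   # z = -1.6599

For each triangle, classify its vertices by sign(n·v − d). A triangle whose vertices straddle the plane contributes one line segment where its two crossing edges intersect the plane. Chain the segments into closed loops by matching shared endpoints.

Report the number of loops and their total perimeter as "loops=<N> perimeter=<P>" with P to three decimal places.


Straddling triangles (8 of 20):
  (v0,v1,v7) [++-] → (0.272687, 1.46711, -1.6599)–(-0.272687, 1.46711, -1.6599)  len=0.5454
  (v0,v7,v10) [+-+] → (-0.272687, 1.46711, -1.6599)–(-1.15515, 0.584653, -1.6599)  len=1.2480
  (v10,v7,v6) [+--] → (-1.15515, 0.584653, -1.6599)–(-1.15515, -0.584653, -1.6599)  len=1.1693
  (v7,v1,v8) [-++] → (0.272687, 1.46711, -1.6599)–(1.15515, 0.584653, -1.6599)  len=1.2480
  (v3,v2,v6) [++-] → (-0.272687, -1.46711, -1.6599)–(0.272687, -1.46711, -1.6599)  len=0.5454
  (v3,v6,v8) [+-+] → (0.272687, -1.46711, -1.6599)–(1.15515, -0.584653, -1.6599)  len=1.2480
  (v6,v2,v10) [-++] → (-0.272687, -1.46711, -1.6599)–(-1.15515, -0.584653, -1.6599)  len=1.2480
  (v8,v6,v7) [+--] → (1.15515, -0.584653, -1.6599)–(1.15515, 0.584653, -1.6599)  len=1.1693

Chained into 1 loop(s):
  loop 1: 8 segments, perimeter = 8.4213
Total perimeter = 8.421

loops=1 perimeter=8.421


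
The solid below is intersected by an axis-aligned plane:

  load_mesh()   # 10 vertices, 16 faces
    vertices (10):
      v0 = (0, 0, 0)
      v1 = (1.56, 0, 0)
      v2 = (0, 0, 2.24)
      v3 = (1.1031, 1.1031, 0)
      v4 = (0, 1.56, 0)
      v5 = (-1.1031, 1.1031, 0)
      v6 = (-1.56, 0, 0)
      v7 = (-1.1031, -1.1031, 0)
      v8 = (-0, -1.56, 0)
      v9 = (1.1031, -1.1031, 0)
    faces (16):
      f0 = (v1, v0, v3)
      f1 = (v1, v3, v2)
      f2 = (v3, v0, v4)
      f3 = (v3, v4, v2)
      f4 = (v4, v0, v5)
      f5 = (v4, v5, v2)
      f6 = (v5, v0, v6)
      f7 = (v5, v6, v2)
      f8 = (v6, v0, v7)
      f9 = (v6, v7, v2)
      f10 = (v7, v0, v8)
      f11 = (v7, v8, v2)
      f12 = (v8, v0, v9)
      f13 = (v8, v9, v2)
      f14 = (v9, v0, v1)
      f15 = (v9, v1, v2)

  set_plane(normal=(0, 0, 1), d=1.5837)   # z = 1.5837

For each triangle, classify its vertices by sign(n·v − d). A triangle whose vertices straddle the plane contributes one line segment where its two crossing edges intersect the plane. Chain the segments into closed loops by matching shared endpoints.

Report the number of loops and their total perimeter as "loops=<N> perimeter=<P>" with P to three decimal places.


Straddling triangles (8 of 16):
  (v1,v3,v2) [--+] → (0.323198, 0.323198, 1.5837)–(0.457066, 0, 1.5837)  len=0.3498
  (v3,v4,v2) [--+] → (0, 0.457066, 1.5837)–(0.323198, 0.323198, 1.5837)  len=0.3498
  (v4,v5,v2) [--+] → (-0.323198, 0.323198, 1.5837)–(0, 0.457066, 1.5837)  len=0.3498
  (v5,v6,v2) [--+] → (-0.457066, 0, 1.5837)–(-0.323198, 0.323198, 1.5837)  len=0.3498
  (v6,v7,v2) [--+] → (-0.323198, -0.323198, 1.5837)–(-0.457066, 0, 1.5837)  len=0.3498
  (v7,v8,v2) [--+] → (0, -0.457066, 1.5837)–(-0.323198, -0.323198, 1.5837)  len=0.3498
  (v8,v9,v2) [--+] → (0.323198, -0.323198, 1.5837)–(0, -0.457066, 1.5837)  len=0.3498
  (v9,v1,v2) [--+] → (0.457066, 0, 1.5837)–(0.323198, -0.323198, 1.5837)  len=0.3498

Chained into 1 loop(s):
  loop 1: 8 segments, perimeter = 2.7986
Total perimeter = 2.799

loops=1 perimeter=2.799


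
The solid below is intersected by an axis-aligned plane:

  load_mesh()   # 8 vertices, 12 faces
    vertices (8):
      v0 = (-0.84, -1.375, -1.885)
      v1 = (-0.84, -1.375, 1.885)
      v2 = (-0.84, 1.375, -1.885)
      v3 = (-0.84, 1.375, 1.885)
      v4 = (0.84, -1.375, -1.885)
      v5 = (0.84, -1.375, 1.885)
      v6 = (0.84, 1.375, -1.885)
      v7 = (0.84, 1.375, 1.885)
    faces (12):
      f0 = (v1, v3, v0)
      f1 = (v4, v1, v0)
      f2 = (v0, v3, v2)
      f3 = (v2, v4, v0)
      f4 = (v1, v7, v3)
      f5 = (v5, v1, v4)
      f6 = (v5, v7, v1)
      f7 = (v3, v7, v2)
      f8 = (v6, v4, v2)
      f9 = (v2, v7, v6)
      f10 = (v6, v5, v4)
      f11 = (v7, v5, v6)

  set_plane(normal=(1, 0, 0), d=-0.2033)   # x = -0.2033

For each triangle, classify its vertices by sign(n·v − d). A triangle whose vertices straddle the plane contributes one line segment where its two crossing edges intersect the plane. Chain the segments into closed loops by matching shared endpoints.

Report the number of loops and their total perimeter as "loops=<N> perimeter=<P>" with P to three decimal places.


loops=1 perimeter=13.040

Straddling triangles (8 of 12):
  (v4,v1,v0) [+--] → (-0.2033, -1.375, 0.456215)–(-0.2033, -1.375, -1.885)  len=2.3412
  (v2,v4,v0) [-+-] → (-0.2033, 0.332783, -1.885)–(-0.2033, -1.375, -1.885)  len=1.7078
  (v1,v7,v3) [-+-] → (-0.2033, -0.332783, 1.885)–(-0.2033, 1.375, 1.885)  len=1.7078
  (v5,v1,v4) [+-+] → (-0.2033, -1.375, 1.885)–(-0.2033, -1.375, 0.456215)  len=1.4288
  (v5,v7,v1) [++-] → (-0.2033, -0.332783, 1.885)–(-0.2033, -1.375, 1.885)  len=1.0422
  (v3,v7,v2) [-+-] → (-0.2033, 1.375, 1.885)–(-0.2033, 1.375, -0.456215)  len=2.3412
  (v6,v4,v2) [++-] → (-0.2033, 0.332783, -1.885)–(-0.2033, 1.375, -1.885)  len=1.0422
  (v2,v7,v6) [-++] → (-0.2033, 1.375, -0.456215)–(-0.2033, 1.375, -1.885)  len=1.4288

Chained into 1 loop(s):
  loop 1: 8 segments, perimeter = 13.0400
Total perimeter = 13.040


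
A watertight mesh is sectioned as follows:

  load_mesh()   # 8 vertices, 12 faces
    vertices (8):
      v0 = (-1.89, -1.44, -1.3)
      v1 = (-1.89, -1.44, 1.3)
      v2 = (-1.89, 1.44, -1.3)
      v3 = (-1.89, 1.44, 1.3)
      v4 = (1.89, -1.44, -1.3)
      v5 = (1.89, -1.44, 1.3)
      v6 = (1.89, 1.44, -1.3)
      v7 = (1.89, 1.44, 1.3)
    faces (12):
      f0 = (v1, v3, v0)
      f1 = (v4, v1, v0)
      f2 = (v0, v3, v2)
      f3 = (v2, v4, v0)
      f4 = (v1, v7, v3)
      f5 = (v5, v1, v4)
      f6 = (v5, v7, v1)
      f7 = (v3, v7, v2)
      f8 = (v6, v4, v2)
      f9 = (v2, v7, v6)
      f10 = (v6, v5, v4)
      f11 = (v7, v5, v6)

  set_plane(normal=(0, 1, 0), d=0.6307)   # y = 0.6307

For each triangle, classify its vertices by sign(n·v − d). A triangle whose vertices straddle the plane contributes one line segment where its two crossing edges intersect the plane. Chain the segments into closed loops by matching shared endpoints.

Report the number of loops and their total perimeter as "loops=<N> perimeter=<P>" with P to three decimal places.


Straddling triangles (8 of 12):
  (v1,v3,v0) [-+-] → (-1.89, 0.6307, 1.3)–(-1.89, 0.6307, 0.569382)  len=0.7306
  (v0,v3,v2) [-++] → (-1.89, 0.6307, 0.569382)–(-1.89, 0.6307, -1.3)  len=1.8694
  (v2,v4,v0) [+--] → (-0.827794, 0.6307, -1.3)–(-1.89, 0.6307, -1.3)  len=1.0622
  (v1,v7,v3) [-++] → (0.827794, 0.6307, 1.3)–(-1.89, 0.6307, 1.3)  len=2.7178
  (v5,v7,v1) [-+-] → (1.89, 0.6307, 1.3)–(0.827794, 0.6307, 1.3)  len=1.0622
  (v6,v4,v2) [+-+] → (1.89, 0.6307, -1.3)–(-0.827794, 0.6307, -1.3)  len=2.7178
  (v6,v5,v4) [+--] → (1.89, 0.6307, -0.569382)–(1.89, 0.6307, -1.3)  len=0.7306
  (v7,v5,v6) [+-+] → (1.89, 0.6307, 1.3)–(1.89, 0.6307, -0.569382)  len=1.8694

Chained into 1 loop(s):
  loop 1: 8 segments, perimeter = 12.7600
Total perimeter = 12.760

loops=1 perimeter=12.760


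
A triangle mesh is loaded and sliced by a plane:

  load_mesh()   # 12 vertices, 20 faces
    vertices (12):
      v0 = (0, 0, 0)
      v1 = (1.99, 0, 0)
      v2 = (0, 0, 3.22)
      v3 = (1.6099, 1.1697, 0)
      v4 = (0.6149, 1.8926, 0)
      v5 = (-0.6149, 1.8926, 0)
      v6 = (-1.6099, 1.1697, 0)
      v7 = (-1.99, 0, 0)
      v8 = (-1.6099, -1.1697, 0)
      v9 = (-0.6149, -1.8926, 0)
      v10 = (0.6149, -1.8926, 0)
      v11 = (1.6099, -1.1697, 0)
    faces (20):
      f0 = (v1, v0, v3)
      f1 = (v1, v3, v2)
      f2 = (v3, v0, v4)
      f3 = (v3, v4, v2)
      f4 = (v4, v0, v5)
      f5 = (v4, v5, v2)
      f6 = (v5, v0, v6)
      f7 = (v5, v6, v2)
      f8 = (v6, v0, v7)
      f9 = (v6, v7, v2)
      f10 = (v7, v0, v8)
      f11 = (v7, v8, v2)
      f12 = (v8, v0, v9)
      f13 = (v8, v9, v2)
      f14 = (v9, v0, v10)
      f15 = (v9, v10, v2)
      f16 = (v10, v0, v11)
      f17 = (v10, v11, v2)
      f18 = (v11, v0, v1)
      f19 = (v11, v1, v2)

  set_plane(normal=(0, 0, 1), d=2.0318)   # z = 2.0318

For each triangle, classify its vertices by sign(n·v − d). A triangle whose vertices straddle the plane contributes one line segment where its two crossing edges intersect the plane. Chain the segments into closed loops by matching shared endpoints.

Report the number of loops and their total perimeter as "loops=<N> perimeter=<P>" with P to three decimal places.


Straddling triangles (10 of 20):
  (v1,v3,v2) [--+] → (0.594063, 0.431627, 2.0318)–(0.734322, 0, 2.0318)  len=0.4538
  (v3,v4,v2) [--+] → (0.226902, 0.698381, 2.0318)–(0.594063, 0.431627, 2.0318)  len=0.4538
  (v4,v5,v2) [--+] → (-0.226902, 0.698381, 2.0318)–(0.226902, 0.698381, 2.0318)  len=0.4538
  (v5,v6,v2) [--+] → (-0.594063, 0.431627, 2.0318)–(-0.226902, 0.698381, 2.0318)  len=0.4538
  (v6,v7,v2) [--+] → (-0.734322, 0, 2.0318)–(-0.594063, 0.431627, 2.0318)  len=0.4538
  (v7,v8,v2) [--+] → (-0.594063, -0.431627, 2.0318)–(-0.734322, 0, 2.0318)  len=0.4538
  (v8,v9,v2) [--+] → (-0.226902, -0.698381, 2.0318)–(-0.594063, -0.431627, 2.0318)  len=0.4538
  (v9,v10,v2) [--+] → (0.226902, -0.698381, 2.0318)–(-0.226902, -0.698381, 2.0318)  len=0.4538
  (v10,v11,v2) [--+] → (0.594063, -0.431627, 2.0318)–(0.226902, -0.698381, 2.0318)  len=0.4538
  (v11,v1,v2) [--+] → (0.734322, 0, 2.0318)–(0.594063, -0.431627, 2.0318)  len=0.4538

Chained into 1 loop(s):
  loop 1: 10 segments, perimeter = 4.5383
Total perimeter = 4.538

loops=1 perimeter=4.538


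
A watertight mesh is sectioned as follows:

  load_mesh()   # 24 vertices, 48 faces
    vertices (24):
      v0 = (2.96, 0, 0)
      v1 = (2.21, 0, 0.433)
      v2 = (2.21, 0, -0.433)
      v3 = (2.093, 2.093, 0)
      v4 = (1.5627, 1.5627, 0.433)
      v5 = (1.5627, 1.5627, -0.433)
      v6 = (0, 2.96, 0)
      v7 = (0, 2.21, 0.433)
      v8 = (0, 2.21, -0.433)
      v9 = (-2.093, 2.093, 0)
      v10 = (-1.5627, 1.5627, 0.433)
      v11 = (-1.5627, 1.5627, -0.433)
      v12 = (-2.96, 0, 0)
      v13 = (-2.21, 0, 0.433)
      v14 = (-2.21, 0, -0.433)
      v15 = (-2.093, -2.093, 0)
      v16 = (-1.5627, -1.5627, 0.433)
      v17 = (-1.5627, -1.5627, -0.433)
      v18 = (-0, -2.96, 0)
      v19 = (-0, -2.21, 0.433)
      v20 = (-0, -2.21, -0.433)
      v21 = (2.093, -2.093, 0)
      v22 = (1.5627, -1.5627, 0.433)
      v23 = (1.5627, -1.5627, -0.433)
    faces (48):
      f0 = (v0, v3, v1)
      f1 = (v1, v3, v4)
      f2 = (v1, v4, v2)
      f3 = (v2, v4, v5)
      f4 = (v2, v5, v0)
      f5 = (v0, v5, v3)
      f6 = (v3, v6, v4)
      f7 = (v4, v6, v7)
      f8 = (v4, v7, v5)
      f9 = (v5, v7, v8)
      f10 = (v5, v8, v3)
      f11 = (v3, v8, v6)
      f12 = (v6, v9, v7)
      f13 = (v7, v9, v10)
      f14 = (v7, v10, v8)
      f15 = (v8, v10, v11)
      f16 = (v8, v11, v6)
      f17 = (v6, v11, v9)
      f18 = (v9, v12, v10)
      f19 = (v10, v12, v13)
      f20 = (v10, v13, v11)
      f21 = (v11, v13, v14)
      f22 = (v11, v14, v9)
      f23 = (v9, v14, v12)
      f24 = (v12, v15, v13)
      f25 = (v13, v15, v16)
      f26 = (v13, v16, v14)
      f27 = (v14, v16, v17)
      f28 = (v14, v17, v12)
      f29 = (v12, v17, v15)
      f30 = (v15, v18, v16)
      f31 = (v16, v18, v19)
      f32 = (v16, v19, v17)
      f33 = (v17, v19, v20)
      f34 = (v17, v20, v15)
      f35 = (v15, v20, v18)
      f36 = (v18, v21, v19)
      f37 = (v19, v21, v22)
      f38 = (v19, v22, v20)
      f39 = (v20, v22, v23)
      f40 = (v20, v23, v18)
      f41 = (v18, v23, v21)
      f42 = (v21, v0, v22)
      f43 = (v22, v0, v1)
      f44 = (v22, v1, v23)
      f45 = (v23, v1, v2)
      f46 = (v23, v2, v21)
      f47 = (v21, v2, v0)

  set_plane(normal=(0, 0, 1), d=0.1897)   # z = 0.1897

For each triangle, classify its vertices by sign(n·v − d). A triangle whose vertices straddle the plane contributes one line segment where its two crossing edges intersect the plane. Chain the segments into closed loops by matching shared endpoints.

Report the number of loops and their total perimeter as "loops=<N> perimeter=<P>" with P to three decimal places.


loops=2 perimeter=29.644

Straddling triangles (32 of 48):
  (v0,v3,v1) [--+] → (2.14426, 1.17604, 0.1897)–(2.63142, 0, 0.1897)  len=1.2730
  (v1,v3,v4) [+-+] → (2.14426, 1.17604, 0.1897)–(1.86067, 1.86067, 0.1897)  len=0.7410
  (v1,v4,v2) [++-] → (1.74456, 1.12366, 0.1897)–(2.21, 0, 0.1897)  len=1.2162
  (v2,v4,v5) [-+-] → (1.74456, 1.12366, 0.1897)–(1.5627, 1.5627, 0.1897)  len=0.4752
  (v3,v6,v4) [--+] → (0.684629, 2.34783, 0.1897)–(1.86067, 1.86067, 0.1897)  len=1.2730
  (v4,v6,v7) [+-+] → (0.684629, 2.34783, 0.1897)–(0, 2.63142, 0.1897)  len=0.7410
  (v4,v7,v5) [++-] → (0.439036, 2.02814, 0.1897)–(1.5627, 1.5627, 0.1897)  len=1.2162
  (v5,v7,v8) [-+-] → (0.439036, 2.02814, 0.1897)–(0, 2.21, 0.1897)  len=0.4752
  (v6,v9,v7) [--+] → (-1.17604, 2.14426, 0.1897)–(0, 2.63142, 0.1897)  len=1.2730
  (v7,v9,v10) [+-+] → (-1.17604, 2.14426, 0.1897)–(-1.86067, 1.86067, 0.1897)  len=0.7410
  (v7,v10,v8) [++-] → (-1.12366, 1.74456, 0.1897)–(0, 2.21, 0.1897)  len=1.2162
  (v8,v10,v11) [-+-] → (-1.12366, 1.74456, 0.1897)–(-1.5627, 1.5627, 0.1897)  len=0.4752
  (v9,v12,v10) [--+] → (-2.34783, 0.684629, 0.1897)–(-1.86067, 1.86067, 0.1897)  len=1.2730
  (v10,v12,v13) [+-+] → (-2.34783, 0.684629, 0.1897)–(-2.63142, 0, 0.1897)  len=0.7410
  (v10,v13,v11) [++-] → (-2.02814, 0.439036, 0.1897)–(-1.5627, 1.5627, 0.1897)  len=1.2162
  (v11,v13,v14) [-+-] → (-2.02814, 0.439036, 0.1897)–(-2.21, 0, 0.1897)  len=0.4752
  (v12,v15,v13) [--+] → (-2.14426, -1.17604, 0.1897)–(-2.63142, 0, 0.1897)  len=1.2730
  (v13,v15,v16) [+-+] → (-2.14426, -1.17604, 0.1897)–(-1.86067, -1.86067, 0.1897)  len=0.7410
  (v13,v16,v14) [++-] → (-1.74456, -1.12366, 0.1897)–(-2.21, 0, 0.1897)  len=1.2162
  (v14,v16,v17) [-+-] → (-1.74456, -1.12366, 0.1897)–(-1.5627, -1.5627, 0.1897)  len=0.4752
  (v15,v18,v16) [--+] → (-0.684629, -2.34783, 0.1897)–(-1.86067, -1.86067, 0.1897)  len=1.2730
  (v16,v18,v19) [+-+] → (-0.684629, -2.34783, 0.1897)–(0, -2.63142, 0.1897)  len=0.7410
  (v16,v19,v17) [++-] → (-0.439036, -2.02814, 0.1897)–(-1.5627, -1.5627, 0.1897)  len=1.2162
  (v17,v19,v20) [-+-] → (-0.439036, -2.02814, 0.1897)–(0, -2.21, 0.1897)  len=0.4752
  (v18,v21,v19) [--+] → (1.17604, -2.14426, 0.1897)–(0, -2.63142, 0.1897)  len=1.2730
  (v19,v21,v22) [+-+] → (1.17604, -2.14426, 0.1897)–(1.86067, -1.86067, 0.1897)  len=0.7410
  (v19,v22,v20) [++-] → (1.12366, -1.74456, 0.1897)–(0, -2.21, 0.1897)  len=1.2162
  (v20,v22,v23) [-+-] → (1.12366, -1.74456, 0.1897)–(1.5627, -1.5627, 0.1897)  len=0.4752
  (v21,v0,v22) [--+] → (2.34783, -0.684629, 0.1897)–(1.86067, -1.86067, 0.1897)  len=1.2730
  (v22,v0,v1) [+-+] → (2.34783, -0.684629, 0.1897)–(2.63142, 0, 0.1897)  len=0.7410
  (v22,v1,v23) [++-] → (2.02814, -0.439036, 0.1897)–(1.5627, -1.5627, 0.1897)  len=1.2162
  (v23,v1,v2) [-+-] → (2.02814, -0.439036, 0.1897)–(2.21, 0, 0.1897)  len=0.4752

Chained into 2 loop(s):
  loop 1: 16 segments, perimeter = 16.1119
  loop 2: 16 segments, perimeter = 13.5317
Total perimeter = 29.644


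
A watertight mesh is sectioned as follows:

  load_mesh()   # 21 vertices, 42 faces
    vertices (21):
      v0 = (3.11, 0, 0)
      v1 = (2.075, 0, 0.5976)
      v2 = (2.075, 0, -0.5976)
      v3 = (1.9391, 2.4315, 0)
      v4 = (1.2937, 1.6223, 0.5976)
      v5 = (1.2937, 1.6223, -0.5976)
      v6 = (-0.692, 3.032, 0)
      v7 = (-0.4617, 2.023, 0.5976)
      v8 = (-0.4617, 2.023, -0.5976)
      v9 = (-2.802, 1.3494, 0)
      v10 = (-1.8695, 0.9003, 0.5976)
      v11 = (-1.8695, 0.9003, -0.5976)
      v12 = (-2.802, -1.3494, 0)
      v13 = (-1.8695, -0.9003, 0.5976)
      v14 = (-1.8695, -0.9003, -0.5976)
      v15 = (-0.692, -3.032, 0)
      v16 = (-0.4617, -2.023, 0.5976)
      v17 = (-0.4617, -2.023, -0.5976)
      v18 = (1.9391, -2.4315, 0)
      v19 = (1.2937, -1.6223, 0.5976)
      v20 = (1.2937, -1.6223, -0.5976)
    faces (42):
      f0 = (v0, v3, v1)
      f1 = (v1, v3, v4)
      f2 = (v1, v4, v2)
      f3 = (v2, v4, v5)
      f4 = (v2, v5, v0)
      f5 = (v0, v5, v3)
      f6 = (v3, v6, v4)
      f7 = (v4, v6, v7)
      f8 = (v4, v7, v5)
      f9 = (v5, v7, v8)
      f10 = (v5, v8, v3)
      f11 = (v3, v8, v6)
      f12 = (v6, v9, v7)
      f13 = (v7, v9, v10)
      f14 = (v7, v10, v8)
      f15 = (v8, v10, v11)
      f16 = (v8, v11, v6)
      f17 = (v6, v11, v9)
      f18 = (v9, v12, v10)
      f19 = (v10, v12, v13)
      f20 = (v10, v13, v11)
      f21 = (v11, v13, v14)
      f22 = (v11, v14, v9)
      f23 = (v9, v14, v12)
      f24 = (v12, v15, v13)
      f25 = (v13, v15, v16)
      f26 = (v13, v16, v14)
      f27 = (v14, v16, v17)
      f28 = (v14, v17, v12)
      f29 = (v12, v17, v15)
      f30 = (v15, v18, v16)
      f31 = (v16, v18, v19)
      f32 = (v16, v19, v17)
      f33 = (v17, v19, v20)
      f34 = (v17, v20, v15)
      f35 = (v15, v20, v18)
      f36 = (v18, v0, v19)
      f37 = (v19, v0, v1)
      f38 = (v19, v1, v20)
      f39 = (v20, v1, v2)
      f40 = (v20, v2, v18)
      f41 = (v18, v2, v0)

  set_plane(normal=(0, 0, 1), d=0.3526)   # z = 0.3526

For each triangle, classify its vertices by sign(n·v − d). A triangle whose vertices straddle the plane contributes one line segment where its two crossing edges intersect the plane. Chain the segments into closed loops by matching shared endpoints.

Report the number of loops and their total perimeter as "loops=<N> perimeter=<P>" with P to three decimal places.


loops=2 perimeter=27.786

Straddling triangles (28 of 42):
  (v0,v3,v1) [--+] → (2.01928, 0.99685, 0.3526)–(2.49932, 0, 0.3526)  len=1.1064
  (v1,v3,v4) [+-+] → (2.01928, 0.99685, 0.3526)–(1.5583, 1.95405, 0.3526)  len=1.0624
  (v1,v4,v2) [++-] → (1.45386, 1.28975, 0.3526)–(2.075, 0, 0.3526)  len=1.4315
  (v2,v4,v5) [-+-] → (1.45386, 1.28975, 0.3526)–(1.2937, 1.6223, 0.3526)  len=0.3691
  (v3,v6,v4) [--+] → (0.479616, 2.20024, 0.3526)–(1.5583, 1.95405, 0.3526)  len=1.1064
  (v4,v6,v7) [+-+] → (0.479616, 2.20024, 0.3526)–(-0.556117, 2.43666, 0.3526)  len=1.0624
  (v4,v7,v5) [++-] → (-0.101866, 1.94086, 0.3526)–(1.2937, 1.6223, 0.3526)  len=1.4315
  (v5,v7,v8) [-+-] → (-0.101866, 1.94086, 0.3526)–(-0.4617, 2.023, 0.3526)  len=0.3691
  (v6,v9,v7) [--+] → (-1.42116, 1.74684, 0.3526)–(-0.556117, 2.43666, 0.3526)  len=1.1064
  (v7,v9,v10) [+-+] → (-1.42116, 1.74684, 0.3526)–(-2.2518, 1.08442, 0.3526)  len=1.0624
  (v7,v10,v8) [++-] → (-1.58092, 1.13044, 0.3526)–(-0.4617, 2.023, 0.3526)  len=1.4315
  (v8,v10,v11) [-+-] → (-1.58092, 1.13044, 0.3526)–(-1.8695, 0.9003, 0.3526)  len=0.3691
  (v9,v12,v10) [--+] → (-2.2518, -0.0220168, 0.3526)–(-2.2518, 1.08442, 0.3526)  len=1.1064
  (v10,v12,v13) [+-+] → (-2.2518, -0.0220168, 0.3526)–(-2.2518, -1.08442, 0.3526)  len=1.0624
  (v10,v13,v11) [++-] → (-1.8695, -0.531201, 0.3526)–(-1.8695, 0.9003, 0.3526)  len=1.4315
  (v11,v13,v14) [-+-] → (-1.8695, -0.531201, 0.3526)–(-1.8695, -0.9003, 0.3526)  len=0.3691
  (v12,v15,v13) [--+] → (-1.38676, -1.77424, 0.3526)–(-2.2518, -1.08442, 0.3526)  len=1.1064
  (v13,v15,v16) [+-+] → (-1.38676, -1.77424, 0.3526)–(-0.556117, -2.43666, 0.3526)  len=1.0624
  (v13,v16,v14) [++-] → (-0.75028, -1.79286, 0.3526)–(-1.8695, -0.9003, 0.3526)  len=1.4315
  (v14,v16,v17) [-+-] → (-0.75028, -1.79286, 0.3526)–(-0.4617, -2.023, 0.3526)  len=0.3691
  (v15,v18,v16) [--+] → (0.522564, -2.19047, 0.3526)–(-0.556117, -2.43666, 0.3526)  len=1.1064
  (v16,v18,v19) [+-+] → (0.522564, -2.19047, 0.3526)–(1.5583, -1.95405, 0.3526)  len=1.0624
  (v16,v19,v17) [++-] → (0.933866, -1.70444, 0.3526)–(-0.4617, -2.023, 0.3526)  len=1.4315
  (v17,v19,v20) [-+-] → (0.933866, -1.70444, 0.3526)–(1.2937, -1.6223, 0.3526)  len=0.3691
  (v18,v0,v19) [--+] → (2.03833, -0.9572, 0.3526)–(1.5583, -1.95405, 0.3526)  len=1.1064
  (v19,v0,v1) [+-+] → (2.03833, -0.9572, 0.3526)–(2.49932, 0, 0.3526)  len=1.0624
  (v19,v1,v20) [++-] → (1.91484, -0.33255, 0.3526)–(1.2937, -1.6223, 0.3526)  len=1.4315
  (v20,v1,v2) [-+-] → (1.91484, -0.33255, 0.3526)–(2.075, 0, 0.3526)  len=0.3691

Chained into 2 loop(s):
  loop 1: 14 segments, perimeter = 15.1818
  loop 2: 14 segments, perimeter = 12.6043
Total perimeter = 27.786


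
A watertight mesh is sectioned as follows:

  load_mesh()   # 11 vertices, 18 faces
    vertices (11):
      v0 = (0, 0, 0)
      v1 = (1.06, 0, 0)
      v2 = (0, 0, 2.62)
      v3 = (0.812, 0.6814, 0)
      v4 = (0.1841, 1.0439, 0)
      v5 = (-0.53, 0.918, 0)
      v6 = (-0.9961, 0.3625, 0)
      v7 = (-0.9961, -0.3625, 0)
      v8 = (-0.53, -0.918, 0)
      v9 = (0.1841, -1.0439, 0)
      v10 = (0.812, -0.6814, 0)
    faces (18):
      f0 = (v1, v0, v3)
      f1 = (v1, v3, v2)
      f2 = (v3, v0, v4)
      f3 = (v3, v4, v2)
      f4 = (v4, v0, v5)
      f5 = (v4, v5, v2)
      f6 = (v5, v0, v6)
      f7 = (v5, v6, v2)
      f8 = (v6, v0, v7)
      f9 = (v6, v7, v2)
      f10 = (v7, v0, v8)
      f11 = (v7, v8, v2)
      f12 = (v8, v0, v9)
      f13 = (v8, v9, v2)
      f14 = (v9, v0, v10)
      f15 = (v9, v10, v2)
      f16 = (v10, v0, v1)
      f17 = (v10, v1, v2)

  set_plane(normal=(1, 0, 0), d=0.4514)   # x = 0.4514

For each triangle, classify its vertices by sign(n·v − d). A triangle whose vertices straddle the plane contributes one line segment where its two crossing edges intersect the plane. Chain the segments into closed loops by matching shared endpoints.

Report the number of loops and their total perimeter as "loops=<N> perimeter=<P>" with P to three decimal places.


Straddling triangles (8 of 18):
  (v1,v0,v3) [+-+] → (0.4514, 0, 0)–(0.4514, 0.378798, 0)  len=0.3788
  (v1,v3,v2) [++-] → (0.4514, 0.378798, 1.16351)–(0.4514, 0, 1.50428)  len=0.5095
  (v3,v0,v4) [+--] → (0.4514, 0.378798, 0)–(0.4514, 0.889582, 0)  len=0.5108
  (v3,v4,v2) [+--] → (0.4514, 0.889582, 0)–(0.4514, 0.378798, 1.16351)  len=1.2707
  (v9,v0,v10) [--+] → (0.4514, -0.378798, 0)–(0.4514, -0.889582, 0)  len=0.5108
  (v9,v10,v2) [-+-] → (0.4514, -0.889582, 0)–(0.4514, -0.378798, 1.16351)  len=1.2707
  (v10,v0,v1) [+-+] → (0.4514, -0.378798, 0)–(0.4514, 0, 0)  len=0.3788
  (v10,v1,v2) [++-] → (0.4514, 0, 1.50428)–(0.4514, -0.378798, 1.16351)  len=0.5095

Chained into 1 loop(s):
  loop 1: 8 segments, perimeter = 5.3396
Total perimeter = 5.340

loops=1 perimeter=5.340


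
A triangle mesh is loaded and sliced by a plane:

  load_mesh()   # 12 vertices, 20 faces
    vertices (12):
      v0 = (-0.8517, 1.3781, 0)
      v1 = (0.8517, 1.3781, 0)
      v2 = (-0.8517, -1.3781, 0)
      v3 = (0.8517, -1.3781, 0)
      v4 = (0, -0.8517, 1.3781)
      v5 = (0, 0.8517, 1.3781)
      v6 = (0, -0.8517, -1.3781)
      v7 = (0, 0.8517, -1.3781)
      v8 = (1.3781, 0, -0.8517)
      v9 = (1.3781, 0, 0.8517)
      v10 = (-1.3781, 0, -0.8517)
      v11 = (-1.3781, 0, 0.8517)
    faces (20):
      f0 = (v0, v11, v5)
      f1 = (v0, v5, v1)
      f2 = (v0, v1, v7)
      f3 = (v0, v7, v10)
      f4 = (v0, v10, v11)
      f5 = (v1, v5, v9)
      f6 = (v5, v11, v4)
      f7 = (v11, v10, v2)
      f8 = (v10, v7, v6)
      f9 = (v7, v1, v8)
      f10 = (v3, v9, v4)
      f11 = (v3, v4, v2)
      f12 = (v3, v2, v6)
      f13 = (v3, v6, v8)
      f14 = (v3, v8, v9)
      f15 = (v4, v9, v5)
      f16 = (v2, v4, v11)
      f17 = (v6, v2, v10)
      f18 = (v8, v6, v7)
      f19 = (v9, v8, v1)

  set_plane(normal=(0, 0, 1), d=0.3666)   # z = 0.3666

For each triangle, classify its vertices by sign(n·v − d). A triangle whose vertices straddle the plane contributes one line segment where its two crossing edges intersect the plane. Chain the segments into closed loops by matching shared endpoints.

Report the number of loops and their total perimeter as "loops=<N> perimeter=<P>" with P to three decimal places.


loops=1 perimeter=8.425

Straddling triangles (10 of 20):
  (v0,v11,v5) [-++] → (-1.07828, 0.78492, 0.3666)–(-0.625132, 1.23807, 0.3666)  len=0.6408
  (v0,v5,v1) [-+-] → (-0.625132, 1.23807, 0.3666)–(0.625132, 1.23807, 0.3666)  len=1.2503
  (v0,v10,v11) [--+] → (-1.3781, 0, 0.3666)–(-1.07828, 0.78492, 0.3666)  len=0.8402
  (v1,v5,v9) [-++] → (0.625132, 1.23807, 0.3666)–(1.07828, 0.78492, 0.3666)  len=0.6408
  (v11,v10,v2) [+--] → (-1.3781, 0, 0.3666)–(-1.07828, -0.78492, 0.3666)  len=0.8402
  (v3,v9,v4) [-++] → (1.07828, -0.78492, 0.3666)–(0.625132, -1.23807, 0.3666)  len=0.6408
  (v3,v4,v2) [-+-] → (0.625132, -1.23807, 0.3666)–(-0.625132, -1.23807, 0.3666)  len=1.2503
  (v3,v8,v9) [--+] → (1.3781, 0, 0.3666)–(1.07828, -0.78492, 0.3666)  len=0.8402
  (v2,v4,v11) [-++] → (-0.625132, -1.23807, 0.3666)–(-1.07828, -0.78492, 0.3666)  len=0.6408
  (v9,v8,v1) [+--] → (1.3781, 0, 0.3666)–(1.07828, 0.78492, 0.3666)  len=0.8402

Chained into 1 loop(s):
  loop 1: 10 segments, perimeter = 8.4249
Total perimeter = 8.425


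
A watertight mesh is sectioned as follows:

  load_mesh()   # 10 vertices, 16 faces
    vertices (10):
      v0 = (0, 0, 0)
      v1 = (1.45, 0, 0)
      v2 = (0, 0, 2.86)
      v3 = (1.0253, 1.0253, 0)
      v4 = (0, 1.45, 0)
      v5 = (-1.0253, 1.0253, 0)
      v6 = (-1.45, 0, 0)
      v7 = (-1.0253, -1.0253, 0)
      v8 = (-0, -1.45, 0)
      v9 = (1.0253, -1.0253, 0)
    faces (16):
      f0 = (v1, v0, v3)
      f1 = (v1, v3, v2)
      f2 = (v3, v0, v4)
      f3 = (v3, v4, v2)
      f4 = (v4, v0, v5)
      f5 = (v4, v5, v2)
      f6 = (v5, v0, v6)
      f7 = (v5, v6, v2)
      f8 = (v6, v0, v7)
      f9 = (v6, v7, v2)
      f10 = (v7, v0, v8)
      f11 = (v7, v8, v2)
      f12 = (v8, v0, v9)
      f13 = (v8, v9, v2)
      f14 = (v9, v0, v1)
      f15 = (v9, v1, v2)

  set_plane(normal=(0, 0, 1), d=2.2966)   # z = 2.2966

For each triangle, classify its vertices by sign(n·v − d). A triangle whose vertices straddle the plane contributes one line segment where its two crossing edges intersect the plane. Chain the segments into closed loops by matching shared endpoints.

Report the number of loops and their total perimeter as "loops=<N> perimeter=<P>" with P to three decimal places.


loops=1 perimeter=1.749

Straddling triangles (8 of 16):
  (v1,v3,v2) [--+] → (0.201977, 0.201977, 2.2966)–(0.28564, 0, 2.2966)  len=0.2186
  (v3,v4,v2) [--+] → (0, 0.28564, 2.2966)–(0.201977, 0.201977, 2.2966)  len=0.2186
  (v4,v5,v2) [--+] → (-0.201977, 0.201977, 2.2966)–(0, 0.28564, 2.2966)  len=0.2186
  (v5,v6,v2) [--+] → (-0.28564, 0, 2.2966)–(-0.201977, 0.201977, 2.2966)  len=0.2186
  (v6,v7,v2) [--+] → (-0.201977, -0.201977, 2.2966)–(-0.28564, 0, 2.2966)  len=0.2186
  (v7,v8,v2) [--+] → (0, -0.28564, 2.2966)–(-0.201977, -0.201977, 2.2966)  len=0.2186
  (v8,v9,v2) [--+] → (0.201977, -0.201977, 2.2966)–(0, -0.28564, 2.2966)  len=0.2186
  (v9,v1,v2) [--+] → (0.28564, 0, 2.2966)–(0.201977, -0.201977, 2.2966)  len=0.2186

Chained into 1 loop(s):
  loop 1: 8 segments, perimeter = 1.7490
Total perimeter = 1.749
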